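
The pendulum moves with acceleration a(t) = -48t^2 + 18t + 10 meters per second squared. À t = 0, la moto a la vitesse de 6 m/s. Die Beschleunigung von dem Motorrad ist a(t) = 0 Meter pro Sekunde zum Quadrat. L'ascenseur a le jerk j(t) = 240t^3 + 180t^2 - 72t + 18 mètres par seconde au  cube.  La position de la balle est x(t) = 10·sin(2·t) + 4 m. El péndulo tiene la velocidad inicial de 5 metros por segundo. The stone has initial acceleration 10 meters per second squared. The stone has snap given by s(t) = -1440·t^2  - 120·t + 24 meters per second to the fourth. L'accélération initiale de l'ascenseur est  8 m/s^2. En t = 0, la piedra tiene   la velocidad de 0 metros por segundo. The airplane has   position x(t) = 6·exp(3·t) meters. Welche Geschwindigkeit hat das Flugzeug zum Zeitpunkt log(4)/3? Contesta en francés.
Nous devons dériver notre équation de la position x(t) = 6·exp(3·t) 1 fois. En dérivant la position, nous obtenons la vitesse: v(t) = 18·exp(3·t). De l'équation de la vitesse v(t) = 18·exp(3·t), nous substituons t = log(4)/3 pour obtenir v = 72.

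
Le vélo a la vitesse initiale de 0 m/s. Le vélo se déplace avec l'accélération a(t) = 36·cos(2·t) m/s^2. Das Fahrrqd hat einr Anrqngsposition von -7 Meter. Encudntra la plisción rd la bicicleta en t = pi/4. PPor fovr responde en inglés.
Starting from acceleration a(t) = 36·cos(2·t), we take 2 antiderivatives. Finding the antiderivative of a(t) and using v(0) = 0: v(t) = 18·sin(2·t). The integral of velocity is position. Using x(0) = -7, we get x(t) = 2 - 9·cos(2·t). We have position x(t) = 2 - 9·cos(2·t). Substituting t = pi/4: x(pi/4) = 2.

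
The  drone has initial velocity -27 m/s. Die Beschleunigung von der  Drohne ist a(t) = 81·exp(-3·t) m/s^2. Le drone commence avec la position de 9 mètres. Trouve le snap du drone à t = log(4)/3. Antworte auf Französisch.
Nous devons dériver notre équation de l'accélération a(t) = 81·exp(-3·t) 2 fois. En dérivant l'accélération, nous obtenons le jerk: j(t) = -243·exp(-3·t). En dérivant le jerk, nous obtenons le snap: s(t) = 729·exp(-3·t). De l'équation du snap s(t) = 729·exp(-3·t), nous substituons t = log(4)/3 pour obtenir s = 729/4.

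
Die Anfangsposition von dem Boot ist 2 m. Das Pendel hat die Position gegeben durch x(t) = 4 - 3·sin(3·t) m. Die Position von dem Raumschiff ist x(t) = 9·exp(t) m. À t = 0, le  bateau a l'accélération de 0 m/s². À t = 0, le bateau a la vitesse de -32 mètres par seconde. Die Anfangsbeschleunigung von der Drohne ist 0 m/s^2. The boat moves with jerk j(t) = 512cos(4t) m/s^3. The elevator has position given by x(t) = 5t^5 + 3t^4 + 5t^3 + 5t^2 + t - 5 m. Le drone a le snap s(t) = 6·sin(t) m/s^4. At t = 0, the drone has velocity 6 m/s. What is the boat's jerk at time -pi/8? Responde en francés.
Nous avons le jerk j(t) = 512·cos(4·t). En substituant t = -pi/8: j(-pi/8) = 0.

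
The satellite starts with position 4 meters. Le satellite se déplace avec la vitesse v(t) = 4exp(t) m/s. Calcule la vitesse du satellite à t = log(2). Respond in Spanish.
Tenemos la velocidad v(t) = 4·exp(t). Sustituyendo t = log(2): v(log(2)) = 8.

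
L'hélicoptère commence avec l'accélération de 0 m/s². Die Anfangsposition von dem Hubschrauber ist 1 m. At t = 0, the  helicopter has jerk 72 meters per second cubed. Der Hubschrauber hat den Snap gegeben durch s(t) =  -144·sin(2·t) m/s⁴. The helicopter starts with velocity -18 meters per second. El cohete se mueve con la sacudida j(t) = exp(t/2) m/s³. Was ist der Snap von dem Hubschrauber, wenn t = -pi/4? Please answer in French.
Nous avons le snap s(t) = -144·sin(2·t). En substituant t = -pi/4: s(-pi/4) = 144.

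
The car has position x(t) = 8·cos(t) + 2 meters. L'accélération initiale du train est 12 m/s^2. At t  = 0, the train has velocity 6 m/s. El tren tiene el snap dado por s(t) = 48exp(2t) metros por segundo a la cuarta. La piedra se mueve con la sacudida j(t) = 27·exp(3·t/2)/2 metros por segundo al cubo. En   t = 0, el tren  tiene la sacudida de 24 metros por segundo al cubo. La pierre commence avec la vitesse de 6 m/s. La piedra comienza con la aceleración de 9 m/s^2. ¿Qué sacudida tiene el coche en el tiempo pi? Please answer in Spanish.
Debemos derivar nuestra ecuación de la posición x(t) = 8·cos(t) + 2 3 veces. Tomando d/dt de x(t), encontramos v(t) = -8·sin(t). Tomando d/dt de v(t), encontramos a(t) = -8·cos(t). La derivada de la aceleración da la sacudida: j(t) = 8·sin(t). Usando j(t) = 8·sin(t) y sustituyendo t = pi, encontramos j = 0.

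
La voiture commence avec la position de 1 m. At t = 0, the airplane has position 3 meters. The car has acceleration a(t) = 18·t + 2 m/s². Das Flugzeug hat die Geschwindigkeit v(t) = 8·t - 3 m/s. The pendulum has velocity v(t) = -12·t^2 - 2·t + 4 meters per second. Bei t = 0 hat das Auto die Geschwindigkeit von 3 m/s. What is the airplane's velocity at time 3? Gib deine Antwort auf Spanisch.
Usando v(t) = 8·t - 3 y sustituyendo t = 3, encontramos v = 21.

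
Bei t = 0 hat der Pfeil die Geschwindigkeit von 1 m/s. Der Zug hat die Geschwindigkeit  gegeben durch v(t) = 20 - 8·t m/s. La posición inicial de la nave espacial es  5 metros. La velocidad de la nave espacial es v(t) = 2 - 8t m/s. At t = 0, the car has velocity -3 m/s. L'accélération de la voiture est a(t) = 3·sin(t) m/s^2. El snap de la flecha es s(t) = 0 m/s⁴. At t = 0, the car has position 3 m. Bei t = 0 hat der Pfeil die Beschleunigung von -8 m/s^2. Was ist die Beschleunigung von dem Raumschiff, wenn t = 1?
Wir müssen unsere Gleichung für die Geschwindigkeit v(t) = 2 - 8·t 1-mal ableiten. Mit d/dt von v(t) finden wir a(t) = -8. Wir haben die Beschleunigung a(t) = -8. Durch Einsetzen von t = 1: a(1) = -8.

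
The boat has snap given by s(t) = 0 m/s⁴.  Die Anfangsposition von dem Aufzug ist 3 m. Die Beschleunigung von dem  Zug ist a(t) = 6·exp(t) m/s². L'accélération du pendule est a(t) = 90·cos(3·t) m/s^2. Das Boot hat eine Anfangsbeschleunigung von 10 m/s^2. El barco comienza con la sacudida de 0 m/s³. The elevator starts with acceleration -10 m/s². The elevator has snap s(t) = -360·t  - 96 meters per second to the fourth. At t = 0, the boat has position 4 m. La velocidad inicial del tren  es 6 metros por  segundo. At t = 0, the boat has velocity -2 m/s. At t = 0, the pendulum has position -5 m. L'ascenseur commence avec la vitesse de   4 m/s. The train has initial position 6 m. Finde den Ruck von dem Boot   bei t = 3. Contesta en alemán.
Wir müssen unsere Gleichung für den Snap s(t) = 0 1-mal integrieren. Mit ∫s(t)dt und Anwendung von j(0) = 0, finden wir j(t) = 0. Mit j(t) = 0 und Einsetzen von t = 3, finden wir j = 0.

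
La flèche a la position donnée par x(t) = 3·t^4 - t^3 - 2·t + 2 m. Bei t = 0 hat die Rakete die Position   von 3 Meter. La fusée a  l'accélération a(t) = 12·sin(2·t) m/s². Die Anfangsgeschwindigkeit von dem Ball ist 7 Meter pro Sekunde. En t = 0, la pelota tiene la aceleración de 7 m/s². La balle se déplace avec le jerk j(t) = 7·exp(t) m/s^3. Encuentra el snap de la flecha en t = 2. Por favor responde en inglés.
Starting from position x(t) = 3·t^4 - t^3 - 2·t + 2, we take 4 derivatives. Differentiating position, we get velocity: v(t) = 12·t^3 - 3·t^2 - 2. Taking d/dt of v(t), we find a(t) = 36·t^2 - 6·t. The derivative of acceleration gives jerk: j(t) = 72·t - 6. The derivative of jerk gives snap: s(t) = 72. We have snap s(t) = 72. Substituting t = 2: s(2) = 72.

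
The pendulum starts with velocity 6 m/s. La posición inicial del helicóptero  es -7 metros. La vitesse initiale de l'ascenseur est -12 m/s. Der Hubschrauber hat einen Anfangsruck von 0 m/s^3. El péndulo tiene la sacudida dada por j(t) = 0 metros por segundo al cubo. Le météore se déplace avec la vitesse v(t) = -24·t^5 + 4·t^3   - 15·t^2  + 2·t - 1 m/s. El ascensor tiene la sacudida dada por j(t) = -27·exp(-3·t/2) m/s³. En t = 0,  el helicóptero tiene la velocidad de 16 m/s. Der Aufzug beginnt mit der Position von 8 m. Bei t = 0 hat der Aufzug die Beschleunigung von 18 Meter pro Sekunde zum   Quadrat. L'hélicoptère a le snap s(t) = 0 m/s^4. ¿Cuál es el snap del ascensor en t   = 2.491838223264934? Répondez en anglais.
Starting from jerk j(t) = -27·exp(-3·t/2), we take 1 derivative. The derivative of jerk gives snap: s(t) = 81·exp(-3·t/2)/2. We have snap s(t) = 81·exp(-3·t/2)/2. Substituting t = 2.491838223264934: s(2.491838223264934) = 0.964201134117494.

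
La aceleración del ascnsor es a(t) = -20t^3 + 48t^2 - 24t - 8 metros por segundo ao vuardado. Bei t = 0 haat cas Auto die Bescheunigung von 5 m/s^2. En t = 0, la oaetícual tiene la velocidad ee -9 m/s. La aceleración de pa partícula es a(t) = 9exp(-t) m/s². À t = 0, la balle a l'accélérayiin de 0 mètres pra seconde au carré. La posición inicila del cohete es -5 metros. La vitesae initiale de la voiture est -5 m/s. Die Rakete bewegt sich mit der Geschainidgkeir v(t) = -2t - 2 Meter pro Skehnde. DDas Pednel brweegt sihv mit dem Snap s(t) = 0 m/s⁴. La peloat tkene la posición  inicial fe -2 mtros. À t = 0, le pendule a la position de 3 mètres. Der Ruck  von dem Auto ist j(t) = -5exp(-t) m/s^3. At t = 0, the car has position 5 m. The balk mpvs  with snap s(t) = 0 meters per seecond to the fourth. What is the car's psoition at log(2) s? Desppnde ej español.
Para resolver esto, necesitamos tomar 3 antiderivadas de nuestra ecuación de la sacudida j(t) = -5·exp(-t). La integral de la sacudida, con a(0) = 5, da la aceleración: a(t) = 5·exp(-t). Tomando ∫a(t)dt y aplicando v(0) = -5, encontramos v(t) = -5·exp(-t). La antiderivada de la velocidad es la posición. Usando x(0) = 5, obtenemos x(t) = 5·exp(-t). De la ecuación de la posición x(t) = 5·exp(-t), sustituimos t = log(2) para obtener x = 5/2.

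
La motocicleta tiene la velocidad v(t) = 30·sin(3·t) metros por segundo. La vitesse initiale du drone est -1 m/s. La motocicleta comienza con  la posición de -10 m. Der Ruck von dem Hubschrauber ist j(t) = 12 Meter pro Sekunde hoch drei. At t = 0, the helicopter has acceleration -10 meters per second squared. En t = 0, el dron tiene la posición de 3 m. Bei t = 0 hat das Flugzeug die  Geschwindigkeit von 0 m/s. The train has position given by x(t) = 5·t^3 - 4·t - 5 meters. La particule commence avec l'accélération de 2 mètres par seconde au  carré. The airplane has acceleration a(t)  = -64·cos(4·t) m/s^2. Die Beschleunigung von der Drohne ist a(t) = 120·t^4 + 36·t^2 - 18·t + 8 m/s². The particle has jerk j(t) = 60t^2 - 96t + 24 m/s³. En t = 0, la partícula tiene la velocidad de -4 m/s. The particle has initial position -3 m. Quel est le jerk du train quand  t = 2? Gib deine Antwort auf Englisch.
We must differentiate our position equation x(t) = 5·t^3 - 4·t - 5 3 times. Taking d/dt of x(t), we find v(t) = 15·t^2 - 4. Differentiating velocity, we get acceleration: a(t) = 30·t. Differentiating acceleration, we get jerk: j(t) = 30. We have jerk j(t) = 30. Substituting t = 2: j(2) = 30.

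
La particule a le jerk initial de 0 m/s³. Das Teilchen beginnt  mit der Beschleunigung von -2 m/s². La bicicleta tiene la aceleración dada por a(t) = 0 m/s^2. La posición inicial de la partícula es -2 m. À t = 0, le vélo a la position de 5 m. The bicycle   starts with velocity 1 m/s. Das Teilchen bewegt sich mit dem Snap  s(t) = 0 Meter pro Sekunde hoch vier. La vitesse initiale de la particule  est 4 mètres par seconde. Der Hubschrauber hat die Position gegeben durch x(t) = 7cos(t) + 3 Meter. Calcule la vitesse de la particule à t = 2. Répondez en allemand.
Ausgehend von dem Snap s(t) = 0, nehmen wir 3 Integrale. Durch Integration von dem Snap und Verwendung der Anfangsbedingung j(0) = 0, erhalten wir j(t) = 0. Durch Integration von dem Ruck und Verwendung der Anfangsbedingung a(0) = -2, erhalten wir a(t) = -2. Die Stammfunktion von der Beschleunigung, mit v(0) = 4, ergibt die Geschwindigkeit: v(t) = 4 - 2·t. Mit v(t) = 4 - 2·t und Einsetzen von t = 2, finden wir v = 0.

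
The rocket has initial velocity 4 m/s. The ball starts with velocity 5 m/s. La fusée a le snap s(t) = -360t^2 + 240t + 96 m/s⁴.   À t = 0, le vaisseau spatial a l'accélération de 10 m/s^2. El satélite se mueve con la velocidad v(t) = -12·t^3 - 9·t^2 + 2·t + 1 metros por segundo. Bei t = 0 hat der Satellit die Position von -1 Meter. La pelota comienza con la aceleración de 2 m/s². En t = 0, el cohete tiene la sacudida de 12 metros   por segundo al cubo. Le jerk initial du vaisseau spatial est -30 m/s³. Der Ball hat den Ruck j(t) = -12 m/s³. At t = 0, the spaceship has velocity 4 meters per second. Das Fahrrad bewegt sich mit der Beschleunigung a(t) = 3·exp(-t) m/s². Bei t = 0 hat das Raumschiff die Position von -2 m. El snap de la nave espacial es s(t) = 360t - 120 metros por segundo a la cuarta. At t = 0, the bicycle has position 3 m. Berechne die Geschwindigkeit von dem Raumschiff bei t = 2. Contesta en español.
Partiendo del snap s(t) = 360·t - 120, tomamos 3 antiderivadas. La integral del snap es la sacudida. Usando j(0) = -30, obtenemos j(t) = 180·t^2 - 120·t - 30. La antiderivada de la sacudida, con a(0) = 10, da la aceleración: a(t) = 60·t^3 - 60·t^2 - 30·t + 10. Tomando ∫a(t)dt y aplicando v(0) = 4, encontramos v(t) = 15·t^4 - 20·t^3 - 15·t^2 + 10·t + 4. Usando v(t) = 15·t^4 - 20·t^3 - 15·t^2 + 10·t + 4 y sustituyendo t = 2, encontramos v = 44.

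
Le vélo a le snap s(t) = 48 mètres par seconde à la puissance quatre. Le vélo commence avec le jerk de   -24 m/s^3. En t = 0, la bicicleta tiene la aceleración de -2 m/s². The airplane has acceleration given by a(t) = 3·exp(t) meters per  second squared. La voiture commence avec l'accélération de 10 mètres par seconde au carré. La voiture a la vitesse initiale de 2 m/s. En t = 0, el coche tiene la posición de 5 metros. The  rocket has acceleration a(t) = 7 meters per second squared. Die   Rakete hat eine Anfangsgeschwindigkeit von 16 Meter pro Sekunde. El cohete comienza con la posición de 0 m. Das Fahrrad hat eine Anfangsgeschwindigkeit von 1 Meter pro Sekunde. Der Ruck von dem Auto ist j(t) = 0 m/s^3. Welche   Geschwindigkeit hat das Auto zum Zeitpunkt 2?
Wir müssen das Integral unserer Gleichung für den Ruck j(t) = 0 2-mal finden. Die Stammfunktion von dem Ruck ist die Beschleunigung. Mit a(0) = 10 erhalten wir a(t) = 10. Die Stammfunktion von der Beschleunigung, mit v(0) = 2, ergibt die Geschwindigkeit: v(t) = 10·t + 2. Mit v(t) = 10·t + 2 und Einsetzen von t = 2, finden wir v = 22.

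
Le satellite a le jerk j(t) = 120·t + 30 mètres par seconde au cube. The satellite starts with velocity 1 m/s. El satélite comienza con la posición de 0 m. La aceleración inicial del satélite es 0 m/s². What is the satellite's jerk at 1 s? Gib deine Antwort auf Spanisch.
Tenemos la sacudida j(t) = 120·t + 30. Sustituyendo t = 1: j(1) = 150.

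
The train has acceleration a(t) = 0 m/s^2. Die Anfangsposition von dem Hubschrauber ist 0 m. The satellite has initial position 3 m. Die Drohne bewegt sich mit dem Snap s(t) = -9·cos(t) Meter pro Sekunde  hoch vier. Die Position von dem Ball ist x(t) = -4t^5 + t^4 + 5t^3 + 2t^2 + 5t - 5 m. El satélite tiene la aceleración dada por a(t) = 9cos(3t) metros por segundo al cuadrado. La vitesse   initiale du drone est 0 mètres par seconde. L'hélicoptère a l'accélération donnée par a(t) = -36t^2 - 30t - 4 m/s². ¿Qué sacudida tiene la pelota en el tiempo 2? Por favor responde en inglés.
We must differentiate our position equation x(t) = -4·t^5 + t^4 + 5·t^3 + 2·t^2 + 5·t - 5 3 times. Differentiating position, we get velocity: v(t) = -20·t^4 + 4·t^3 + 15·t^2 + 4·t + 5. The derivative of velocity gives acceleration: a(t) = -80·t^3 + 12·t^2 + 30·t + 4. Taking d/dt of a(t), we find j(t) = -240·t^2 + 24·t + 30. Using j(t) = -240·t^2 + 24·t + 30 and substituting t = 2, we find j = -882.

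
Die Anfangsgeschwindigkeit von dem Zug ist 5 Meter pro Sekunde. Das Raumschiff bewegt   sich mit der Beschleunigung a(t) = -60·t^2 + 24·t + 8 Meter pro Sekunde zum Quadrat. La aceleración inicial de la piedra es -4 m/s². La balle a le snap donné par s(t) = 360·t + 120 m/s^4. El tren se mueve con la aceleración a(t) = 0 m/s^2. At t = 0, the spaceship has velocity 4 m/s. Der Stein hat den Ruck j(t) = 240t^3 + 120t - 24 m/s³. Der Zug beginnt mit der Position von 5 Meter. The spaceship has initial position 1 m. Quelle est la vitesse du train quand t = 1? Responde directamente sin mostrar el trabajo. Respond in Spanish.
En t = 1, v = 5.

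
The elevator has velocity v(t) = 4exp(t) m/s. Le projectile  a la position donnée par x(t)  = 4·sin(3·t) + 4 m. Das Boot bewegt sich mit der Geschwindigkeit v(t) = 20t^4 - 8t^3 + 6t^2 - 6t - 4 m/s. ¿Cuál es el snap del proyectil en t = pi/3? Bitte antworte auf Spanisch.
Debemos derivar nuestra ecuación de la posición x(t) = 4·sin(3·t) + 4 4 veces. La derivada de la posición da la velocidad: v(t) = 12·cos(3·t). Tomando d/dt de v(t), encontramos a(t) = -36·sin(3·t). Derivando la aceleración, obtenemos la sacudida: j(t) = -108·cos(3·t). Derivando la sacudida, obtenemos el snap: s(t) = 324·sin(3·t). Usando s(t) = 324·sin(3·t) y sustituyendo t = pi/3, encontramos s = 0.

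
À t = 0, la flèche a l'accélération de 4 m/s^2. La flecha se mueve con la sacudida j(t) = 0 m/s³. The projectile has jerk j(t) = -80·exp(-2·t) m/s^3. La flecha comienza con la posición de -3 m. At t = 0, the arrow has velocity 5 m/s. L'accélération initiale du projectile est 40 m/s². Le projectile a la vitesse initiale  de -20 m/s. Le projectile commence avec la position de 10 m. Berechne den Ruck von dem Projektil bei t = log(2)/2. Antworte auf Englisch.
We have jerk j(t) = -80·exp(-2·t). Substituting t = log(2)/2: j(log(2)/2) = -40.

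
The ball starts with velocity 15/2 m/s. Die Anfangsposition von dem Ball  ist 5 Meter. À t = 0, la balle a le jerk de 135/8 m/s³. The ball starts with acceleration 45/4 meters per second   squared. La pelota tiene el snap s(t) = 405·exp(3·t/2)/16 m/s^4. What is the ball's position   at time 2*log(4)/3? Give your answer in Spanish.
Necesitamos integrar nuestra ecuación del snap s(t) = 405·exp(3·t/2)/16 4 veces. Integrando el snap y usando la condición inicial j(0) = 135/8, obtenemos j(t) = 135·exp(3·t/2)/8. Integrando la sacudida y usando la condición inicial a(0) = 45/4, obtenemos a(t) = 45·exp(3·t/2)/4. Integrando la aceleración y usando la condición inicial v(0) = 15/2, obtenemos v(t) = 15·exp(3·t/2)/2. Integrando la velocidad y usando la condición inicial x(0) = 5, obtenemos x(t) = 5·exp(3·t/2). De la ecuación de la posición x(t) = 5·exp(3·t/2), sustituimos t = 2*log(4)/3 para obtener x = 20.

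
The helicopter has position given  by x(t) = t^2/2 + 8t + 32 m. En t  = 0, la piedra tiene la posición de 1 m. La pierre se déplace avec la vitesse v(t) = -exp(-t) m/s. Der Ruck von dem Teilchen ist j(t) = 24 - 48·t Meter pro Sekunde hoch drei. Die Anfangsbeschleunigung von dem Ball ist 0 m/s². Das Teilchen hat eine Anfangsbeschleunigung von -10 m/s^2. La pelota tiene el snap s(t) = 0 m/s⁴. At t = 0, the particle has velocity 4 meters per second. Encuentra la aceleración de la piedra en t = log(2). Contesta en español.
Para resolver esto, necesitamos tomar 1 derivada de nuestra ecuación de la velocidad v(t) = -exp(-t). Derivando la velocidad, obtenemos la aceleración: a(t) = exp(-t). Tenemos la aceleración a(t) = exp(-t). Sustituyendo t = log(2): a(log(2)) = 1/2.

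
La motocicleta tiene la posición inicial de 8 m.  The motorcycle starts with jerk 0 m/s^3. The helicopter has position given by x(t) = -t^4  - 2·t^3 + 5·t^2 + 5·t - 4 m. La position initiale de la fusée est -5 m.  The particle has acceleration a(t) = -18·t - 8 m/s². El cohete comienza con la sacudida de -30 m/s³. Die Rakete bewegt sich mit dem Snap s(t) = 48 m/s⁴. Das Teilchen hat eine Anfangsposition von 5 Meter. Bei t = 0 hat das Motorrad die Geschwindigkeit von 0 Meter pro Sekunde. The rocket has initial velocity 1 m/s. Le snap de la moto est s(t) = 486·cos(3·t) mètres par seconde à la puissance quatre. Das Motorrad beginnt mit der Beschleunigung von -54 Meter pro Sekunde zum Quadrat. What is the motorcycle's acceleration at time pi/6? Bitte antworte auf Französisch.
Nous devons intégrer notre équation du snap s(t) = 486·cos(3·t) 2 fois. En prenant ∫s(t)dt et en appliquant j(0) = 0, nous trouvons j(t) = 162·sin(3·t). La primitive du jerk est l'accélération. En utilisant a(0) = -54, nous obtenons a(t) = -54·cos(3·t). En utilisant a(t) = -54·cos(3·t) et en substituant t = pi/6, nous trouvons a = 0.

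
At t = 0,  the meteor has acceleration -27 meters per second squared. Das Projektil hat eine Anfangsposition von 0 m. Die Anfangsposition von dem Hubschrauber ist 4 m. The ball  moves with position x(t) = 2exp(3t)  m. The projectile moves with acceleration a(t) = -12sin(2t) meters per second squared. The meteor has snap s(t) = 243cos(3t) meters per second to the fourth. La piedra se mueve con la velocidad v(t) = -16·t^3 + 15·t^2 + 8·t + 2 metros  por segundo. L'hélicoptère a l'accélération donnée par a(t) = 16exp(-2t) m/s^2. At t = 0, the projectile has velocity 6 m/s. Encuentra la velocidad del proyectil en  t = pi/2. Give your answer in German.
Ausgehend von der Beschleunigung a(t) = -12·sin(2·t), nehmen wir 1 Integral. Die Stammfunktion von der Beschleunigung ist die Geschwindigkeit. Mit v(0) = 6 erhalten wir v(t) = 6·cos(2·t). Aus der Gleichung für die Geschwindigkeit v(t) = 6·cos(2·t), setzen wir t = pi/2 ein und erhalten v = -6.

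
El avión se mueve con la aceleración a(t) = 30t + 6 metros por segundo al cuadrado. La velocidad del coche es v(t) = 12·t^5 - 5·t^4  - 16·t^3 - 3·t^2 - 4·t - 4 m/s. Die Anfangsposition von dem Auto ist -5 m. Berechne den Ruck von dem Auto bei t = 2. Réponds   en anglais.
Starting from velocity v(t) = 12·t^5 - 5·t^4 - 16·t^3 - 3·t^2 - 4·t - 4, we take 2 derivatives. Taking d/dt of v(t), we find a(t) = 60·t^4 - 20·t^3 - 48·t^2 - 6·t - 4. Differentiating acceleration, we get jerk: j(t) = 240·t^3 - 60·t^2 - 96·t - 6. From the given jerk equation j(t) = 240·t^3 - 60·t^2 - 96·t - 6, we substitute t = 2 to get j = 1482.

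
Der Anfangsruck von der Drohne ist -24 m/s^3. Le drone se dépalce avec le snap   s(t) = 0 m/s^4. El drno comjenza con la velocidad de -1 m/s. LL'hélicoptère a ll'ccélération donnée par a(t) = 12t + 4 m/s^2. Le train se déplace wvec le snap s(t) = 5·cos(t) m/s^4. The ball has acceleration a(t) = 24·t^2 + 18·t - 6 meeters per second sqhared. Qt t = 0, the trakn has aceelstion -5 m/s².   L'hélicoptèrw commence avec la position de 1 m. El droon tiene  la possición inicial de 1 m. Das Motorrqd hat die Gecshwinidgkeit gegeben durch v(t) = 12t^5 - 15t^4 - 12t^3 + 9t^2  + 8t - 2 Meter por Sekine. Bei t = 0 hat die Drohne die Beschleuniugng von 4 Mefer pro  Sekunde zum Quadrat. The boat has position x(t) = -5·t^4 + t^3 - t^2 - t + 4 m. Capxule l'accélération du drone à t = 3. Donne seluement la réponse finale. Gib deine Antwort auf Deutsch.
Die Beschleunigung bei t = 3 ist a = -68.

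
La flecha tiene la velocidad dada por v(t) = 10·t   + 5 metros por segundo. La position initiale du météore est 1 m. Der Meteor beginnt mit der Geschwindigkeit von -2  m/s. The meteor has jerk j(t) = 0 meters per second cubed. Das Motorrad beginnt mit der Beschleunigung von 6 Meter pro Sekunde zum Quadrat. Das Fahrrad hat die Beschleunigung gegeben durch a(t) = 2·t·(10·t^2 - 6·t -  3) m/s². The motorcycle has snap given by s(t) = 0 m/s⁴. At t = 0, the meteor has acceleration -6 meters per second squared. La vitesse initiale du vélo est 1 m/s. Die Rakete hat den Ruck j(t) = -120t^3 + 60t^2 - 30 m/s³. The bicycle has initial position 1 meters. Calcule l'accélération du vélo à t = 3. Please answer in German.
Mit a(t) = 2·t·(10·t^2 - 6·t - 3) und Einsetzen von t = 3, finden wir a = 414.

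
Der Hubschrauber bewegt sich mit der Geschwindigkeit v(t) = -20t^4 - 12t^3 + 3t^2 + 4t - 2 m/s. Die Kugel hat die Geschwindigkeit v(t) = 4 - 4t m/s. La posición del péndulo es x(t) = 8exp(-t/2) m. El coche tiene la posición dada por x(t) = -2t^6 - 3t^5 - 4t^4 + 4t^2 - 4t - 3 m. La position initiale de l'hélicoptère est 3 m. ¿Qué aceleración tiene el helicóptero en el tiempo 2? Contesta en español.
Para resolver esto, necesitamos tomar 1 derivada de nuestra ecuación de la velocidad v(t) = -20·t^4 - 12·t^3 + 3·t^2 + 4·t - 2. Tomando d/dt de v(t), encontramos a(t) = -80·t^3 - 36·t^2 + 6·t + 4. Tenemos la aceleración a(t) = -80·t^3 - 36·t^2 + 6·t + 4. Sustituyendo t = 2: a(2) = -768.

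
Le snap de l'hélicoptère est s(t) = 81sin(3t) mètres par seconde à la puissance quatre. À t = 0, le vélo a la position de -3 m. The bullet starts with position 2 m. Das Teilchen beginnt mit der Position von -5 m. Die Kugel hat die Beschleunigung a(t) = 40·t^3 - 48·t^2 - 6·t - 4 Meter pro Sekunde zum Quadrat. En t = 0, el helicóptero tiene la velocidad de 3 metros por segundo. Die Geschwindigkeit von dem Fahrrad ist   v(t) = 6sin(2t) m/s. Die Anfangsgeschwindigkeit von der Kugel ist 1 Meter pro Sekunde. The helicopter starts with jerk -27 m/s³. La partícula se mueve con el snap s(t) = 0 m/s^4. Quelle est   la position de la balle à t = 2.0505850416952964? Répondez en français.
Nous devons trouver la primitive de notre équation de l'accélération a(t) = 40·t^3 - 48·t^2 - 6·t - 4 2 fois. En prenant ∫a(t)dt et en appliquant v(0) = 1, nous trouvons v(t) = 10·t^4 - 16·t^3 - 3·t^2 - 4·t + 1. En intégrant la vitesse et en utilisant la condition initiale x(0) = 2, nous obtenons x(t) = 2·t^5 - 4·t^4 - t^3 - 2·t^2 + t + 2. En utilisant x(t) = 2·t^5 - 4·t^4 - t^3 - 2·t^2 + t + 2 et en substituant t = 2.0505850416952964, nous trouvons x = -11.1929099819435.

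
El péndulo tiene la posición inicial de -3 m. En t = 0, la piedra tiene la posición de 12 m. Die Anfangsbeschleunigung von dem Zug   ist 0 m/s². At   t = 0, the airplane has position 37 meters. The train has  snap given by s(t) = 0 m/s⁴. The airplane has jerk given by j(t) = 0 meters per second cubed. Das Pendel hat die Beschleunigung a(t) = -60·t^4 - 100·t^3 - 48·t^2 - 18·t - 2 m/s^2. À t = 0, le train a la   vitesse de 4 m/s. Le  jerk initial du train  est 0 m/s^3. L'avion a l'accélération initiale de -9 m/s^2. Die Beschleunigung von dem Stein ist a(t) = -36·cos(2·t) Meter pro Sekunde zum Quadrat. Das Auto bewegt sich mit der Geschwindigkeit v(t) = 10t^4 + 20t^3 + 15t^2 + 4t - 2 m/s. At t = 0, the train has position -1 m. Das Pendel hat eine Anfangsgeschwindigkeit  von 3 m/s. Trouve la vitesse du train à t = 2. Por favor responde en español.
Partiendo del snap s(t) = 0, tomamos 3 integrales. La antiderivada del snap, con j(0) = 0, da la sacudida: j(t) = 0. La integral de la sacudida, con a(0) = 0, da la aceleración: a(t) = 0. La integral de la aceleración es la velocidad. Usando v(0) = 4, obtenemos v(t) = 4. Usando v(t) = 4 y sustituyendo t = 2, encontramos v = 4.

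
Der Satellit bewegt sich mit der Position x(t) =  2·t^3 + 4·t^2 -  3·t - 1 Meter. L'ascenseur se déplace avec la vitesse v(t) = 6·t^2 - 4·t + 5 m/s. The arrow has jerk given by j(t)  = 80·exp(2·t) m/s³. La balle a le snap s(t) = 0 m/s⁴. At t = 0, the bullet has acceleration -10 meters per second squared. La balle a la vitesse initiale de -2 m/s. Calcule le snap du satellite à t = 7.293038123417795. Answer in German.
Um dies zu lösen, müssen wir 4 Ableitungen unserer Gleichung für die Position x(t) = 2·t^3 + 4·t^2 - 3·t - 1 nehmen. Durch Ableiten von der Position erhalten wir die Geschwindigkeit: v(t) = 6·t^2 + 8·t - 3. Die Ableitung von der Geschwindigkeit ergibt die Beschleunigung: a(t) = 12·t + 8. Die Ableitung von der Beschleunigung ergibt den Ruck: j(t) = 12. Mit d/dt von j(t) finden wir s(t) = 0. Aus der Gleichung für den Snap s(t) = 0, setzen wir t = 7.293038123417795 ein und erhalten s = 0.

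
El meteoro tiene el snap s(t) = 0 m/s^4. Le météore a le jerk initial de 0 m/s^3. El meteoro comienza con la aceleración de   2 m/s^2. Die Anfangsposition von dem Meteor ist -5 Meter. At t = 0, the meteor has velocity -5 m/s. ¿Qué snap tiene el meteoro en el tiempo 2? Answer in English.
From the given snap equation s(t) = 0, we substitute t = 2 to get s = 0.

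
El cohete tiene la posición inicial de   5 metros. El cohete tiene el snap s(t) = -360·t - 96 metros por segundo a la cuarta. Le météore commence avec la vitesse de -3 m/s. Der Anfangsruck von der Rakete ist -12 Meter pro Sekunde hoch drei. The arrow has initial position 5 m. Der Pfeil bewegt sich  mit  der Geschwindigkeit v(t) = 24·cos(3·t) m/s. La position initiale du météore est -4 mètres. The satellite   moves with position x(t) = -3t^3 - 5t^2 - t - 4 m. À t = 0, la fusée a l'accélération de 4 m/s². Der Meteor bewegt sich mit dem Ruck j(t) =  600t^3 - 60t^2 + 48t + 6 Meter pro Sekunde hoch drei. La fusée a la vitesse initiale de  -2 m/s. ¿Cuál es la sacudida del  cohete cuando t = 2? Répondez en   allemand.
Wir müssen das Integral unserer Gleichung für den Snap s(t) = -360·t - 96 1-mal finden. Das Integral von dem Snap ist der Ruck. Mit j(0) = -12 erhalten wir j(t) = -180·t^2 - 96·t - 12. Wir haben den Ruck j(t) = -180·t^2 - 96·t - 12. Durch Einsetzen von t = 2: j(2) = -924.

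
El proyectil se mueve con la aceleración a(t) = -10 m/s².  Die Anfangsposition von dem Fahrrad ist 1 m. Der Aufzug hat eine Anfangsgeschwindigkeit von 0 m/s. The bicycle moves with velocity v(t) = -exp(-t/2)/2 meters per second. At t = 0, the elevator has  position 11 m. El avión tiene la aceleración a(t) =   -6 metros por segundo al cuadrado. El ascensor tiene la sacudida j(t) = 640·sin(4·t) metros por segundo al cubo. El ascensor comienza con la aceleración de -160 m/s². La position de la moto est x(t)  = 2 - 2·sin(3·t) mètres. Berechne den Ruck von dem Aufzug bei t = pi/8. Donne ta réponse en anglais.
Using j(t) = 640·sin(4·t) and substituting t = pi/8, we find j = 640.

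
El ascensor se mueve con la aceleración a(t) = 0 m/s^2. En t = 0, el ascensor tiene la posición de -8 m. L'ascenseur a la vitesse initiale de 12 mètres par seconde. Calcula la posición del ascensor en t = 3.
Necesitamos integrar nuestra ecuación de la aceleración a(t) = 0 2 veces. La integral de la aceleración, con v(0) = 12, da la velocidad: v(t) = 12. Tomando ∫v(t)dt y aplicando x(0) = -8, encontramos x(t) = 12·t - 8. Usando x(t) = 12·t - 8 y sustituyendo t = 3, encontramos x = 28.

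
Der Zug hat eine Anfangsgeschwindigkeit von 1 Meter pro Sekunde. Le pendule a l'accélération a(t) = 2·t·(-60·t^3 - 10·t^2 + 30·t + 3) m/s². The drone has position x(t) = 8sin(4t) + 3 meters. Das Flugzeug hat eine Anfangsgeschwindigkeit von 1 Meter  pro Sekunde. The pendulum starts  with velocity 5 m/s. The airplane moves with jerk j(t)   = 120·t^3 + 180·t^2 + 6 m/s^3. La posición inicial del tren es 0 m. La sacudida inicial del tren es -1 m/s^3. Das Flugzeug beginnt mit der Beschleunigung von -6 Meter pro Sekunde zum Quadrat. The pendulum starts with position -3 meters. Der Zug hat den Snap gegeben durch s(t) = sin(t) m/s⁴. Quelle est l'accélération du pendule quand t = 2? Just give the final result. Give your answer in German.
Bei t = 2, a = -1828.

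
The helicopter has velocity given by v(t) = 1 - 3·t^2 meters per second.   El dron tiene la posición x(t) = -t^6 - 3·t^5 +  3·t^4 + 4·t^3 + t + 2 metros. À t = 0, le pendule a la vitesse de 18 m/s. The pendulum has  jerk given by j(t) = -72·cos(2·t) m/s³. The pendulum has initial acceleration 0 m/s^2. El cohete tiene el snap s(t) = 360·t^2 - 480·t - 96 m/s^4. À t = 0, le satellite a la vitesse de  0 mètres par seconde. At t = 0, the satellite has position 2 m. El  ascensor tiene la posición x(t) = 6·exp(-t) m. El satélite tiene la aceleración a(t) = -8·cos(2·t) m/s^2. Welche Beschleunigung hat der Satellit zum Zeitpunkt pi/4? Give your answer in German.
Wir haben die Beschleunigung a(t) = -8·cos(2·t). Durch Einsetzen von t = pi/4: a(pi/4) = 0.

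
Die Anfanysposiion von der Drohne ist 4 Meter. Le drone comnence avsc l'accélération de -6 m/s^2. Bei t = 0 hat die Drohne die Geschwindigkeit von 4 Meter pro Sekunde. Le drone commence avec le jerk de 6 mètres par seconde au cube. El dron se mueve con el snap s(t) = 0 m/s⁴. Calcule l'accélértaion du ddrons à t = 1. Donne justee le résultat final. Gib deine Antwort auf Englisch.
The acceleration at t = 1 is a = 0.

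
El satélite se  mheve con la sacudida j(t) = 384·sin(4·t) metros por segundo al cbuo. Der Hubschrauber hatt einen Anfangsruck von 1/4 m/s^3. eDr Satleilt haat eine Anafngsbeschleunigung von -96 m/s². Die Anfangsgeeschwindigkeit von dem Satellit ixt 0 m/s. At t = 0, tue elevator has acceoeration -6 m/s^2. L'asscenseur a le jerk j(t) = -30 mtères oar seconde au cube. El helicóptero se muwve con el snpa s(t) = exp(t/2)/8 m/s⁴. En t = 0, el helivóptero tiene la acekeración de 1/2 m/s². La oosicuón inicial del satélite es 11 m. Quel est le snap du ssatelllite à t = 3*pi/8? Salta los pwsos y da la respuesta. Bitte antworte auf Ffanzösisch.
À t = 3*pi/8, s = 0.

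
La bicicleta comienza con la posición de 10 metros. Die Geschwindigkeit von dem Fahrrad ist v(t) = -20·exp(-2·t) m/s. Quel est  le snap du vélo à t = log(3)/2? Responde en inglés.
We must differentiate our velocity equation v(t) = -20·exp(-2·t) 3 times. Differentiating velocity, we get acceleration: a(t) = 40·exp(-2·t). Differentiating acceleration, we get jerk: j(t) = -80·exp(-2·t). Taking d/dt of j(t), we find s(t) = 160·exp(-2·t). We have snap s(t) = 160·exp(-2·t). Substituting t = log(3)/2: s(log(3)/2) = 160/3.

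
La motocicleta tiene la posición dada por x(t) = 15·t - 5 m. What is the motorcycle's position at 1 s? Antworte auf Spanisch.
Tenemos la posición x(t) = 15·t - 5. Sustituyendo t = 1: x(1) = 10.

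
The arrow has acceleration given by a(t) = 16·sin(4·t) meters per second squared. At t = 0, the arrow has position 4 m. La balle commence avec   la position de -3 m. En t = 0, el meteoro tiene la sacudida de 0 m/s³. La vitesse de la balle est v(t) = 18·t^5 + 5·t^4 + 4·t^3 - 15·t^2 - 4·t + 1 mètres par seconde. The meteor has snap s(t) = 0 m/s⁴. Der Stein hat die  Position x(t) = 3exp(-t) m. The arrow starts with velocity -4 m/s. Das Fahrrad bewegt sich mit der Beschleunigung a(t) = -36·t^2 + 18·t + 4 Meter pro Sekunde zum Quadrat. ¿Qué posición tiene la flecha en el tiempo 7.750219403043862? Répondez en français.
Nous devons intégrer notre équation de l'accélération a(t) = 16·sin(4·t) 2 fois. En prenant ∫a(t)dt et en appliquant v(0) = -4, nous trouvons v(t) = -4·cos(4·t). La primitive de la vitesse est la position. En utilisant x(0) = 4, nous obtenons x(t) = 4 - sin(4·t). En utilisant x(t) = 4 - sin(4·t) et en substituant t = 7.750219403043862, nous trouvons x = 4.40323470079999.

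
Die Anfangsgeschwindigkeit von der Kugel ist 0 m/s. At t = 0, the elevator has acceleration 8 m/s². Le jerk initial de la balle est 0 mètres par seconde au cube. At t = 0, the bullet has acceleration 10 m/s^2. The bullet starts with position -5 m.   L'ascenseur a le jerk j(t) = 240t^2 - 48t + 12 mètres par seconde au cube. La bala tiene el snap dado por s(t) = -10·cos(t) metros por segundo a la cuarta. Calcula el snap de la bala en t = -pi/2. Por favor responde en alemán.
Wir haben den Snap s(t) = -10·cos(t). Durch Einsetzen von t = -pi/2: s(-pi/2) = 0.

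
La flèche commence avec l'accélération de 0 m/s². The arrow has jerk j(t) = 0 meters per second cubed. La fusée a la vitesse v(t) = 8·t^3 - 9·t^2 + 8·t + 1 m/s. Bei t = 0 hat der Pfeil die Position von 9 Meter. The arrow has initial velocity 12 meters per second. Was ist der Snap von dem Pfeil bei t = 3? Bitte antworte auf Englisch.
We must differentiate our jerk equation j(t) = 0 1 time. The derivative of jerk gives snap: s(t) = 0. From the given snap equation s(t) = 0, we substitute t = 3 to get s = 0.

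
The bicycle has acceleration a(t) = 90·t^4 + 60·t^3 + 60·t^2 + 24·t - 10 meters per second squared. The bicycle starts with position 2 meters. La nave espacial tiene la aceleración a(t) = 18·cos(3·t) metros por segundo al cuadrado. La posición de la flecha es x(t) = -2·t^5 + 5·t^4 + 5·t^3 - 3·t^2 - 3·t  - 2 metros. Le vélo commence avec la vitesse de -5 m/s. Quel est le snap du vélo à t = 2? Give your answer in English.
To solve this, we need to take 2 derivatives of our acceleration equation a(t) = 90·t^4 + 60·t^3 + 60·t^2 + 24·t - 10. Differentiating acceleration, we get jerk: j(t) = 360·t^3 + 180·t^2 + 120·t + 24. The derivative of jerk gives snap: s(t) = 1080·t^2 + 360·t + 120. From the given snap equation s(t) = 1080·t^2 + 360·t + 120, we substitute t = 2 to get s = 5160.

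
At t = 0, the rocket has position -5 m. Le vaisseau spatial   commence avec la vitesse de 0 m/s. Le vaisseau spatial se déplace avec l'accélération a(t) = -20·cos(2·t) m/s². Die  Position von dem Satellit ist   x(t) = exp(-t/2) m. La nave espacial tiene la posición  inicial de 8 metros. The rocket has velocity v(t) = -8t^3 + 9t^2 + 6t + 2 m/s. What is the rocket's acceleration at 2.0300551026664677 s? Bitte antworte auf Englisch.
To solve this, we need to take 1 derivative of our velocity equation v(t) = -8·t^3 + 9·t^2 + 6·t + 2. Taking d/dt of v(t), we find a(t) = -24·t^2 + 18·t + 6. We have acceleration a(t) = -24·t^2 + 18·t + 6. Substituting t = 2.0300551026664677: a(2.0300551026664677) = -56.3659774286955.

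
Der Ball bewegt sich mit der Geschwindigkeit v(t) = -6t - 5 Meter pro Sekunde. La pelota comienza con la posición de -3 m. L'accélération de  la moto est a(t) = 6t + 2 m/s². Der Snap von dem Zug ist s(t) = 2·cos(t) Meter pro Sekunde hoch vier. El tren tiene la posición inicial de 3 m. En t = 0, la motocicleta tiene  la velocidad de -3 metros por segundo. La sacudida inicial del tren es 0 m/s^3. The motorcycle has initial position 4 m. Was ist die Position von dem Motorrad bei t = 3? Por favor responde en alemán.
Wir müssen unsere Gleichung für die Beschleunigung a(t) = 6·t + 2 2-mal integrieren. Die Stammfunktion von der Beschleunigung, mit v(0) = -3, ergibt die Geschwindigkeit: v(t) = 3·t^2 + 2·t - 3. Die Stammfunktion von der Geschwindigkeit, mit x(0) = 4, ergibt die Position: x(t) = t^3 + t^2 - 3·t + 4. Wir haben die Position x(t) = t^3 + t^2 - 3·t + 4. Durch Einsetzen von t = 3: x(3) = 31.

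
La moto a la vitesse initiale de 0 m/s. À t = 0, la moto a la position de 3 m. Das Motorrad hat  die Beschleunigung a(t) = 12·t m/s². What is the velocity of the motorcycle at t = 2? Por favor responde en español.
Para resolver esto, necesitamos tomar 1 antiderivada de nuestra ecuación de la aceleración a(t) = 12·t. La integral de la aceleración es la velocidad. Usando v(0) = 0, obtenemos v(t) = 6·t^2. De la ecuación de la velocidad v(t) = 6·t^2, sustituimos t = 2 para obtener v = 24.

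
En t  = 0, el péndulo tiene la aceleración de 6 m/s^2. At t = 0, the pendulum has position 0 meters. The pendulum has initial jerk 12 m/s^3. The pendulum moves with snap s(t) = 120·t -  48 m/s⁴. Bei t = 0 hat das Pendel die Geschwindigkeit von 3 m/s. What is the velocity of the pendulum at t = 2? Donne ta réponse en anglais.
We must find the integral of our snap equation s(t) = 120·t - 48 3 times. The antiderivative of snap, with j(0) = 12, gives jerk: j(t) = 60·t^2 - 48·t + 12. The integral of jerk is acceleration. Using a(0) = 6, we get a(t) = 20·t^3 - 24·t^2 + 12·t + 6. Finding the integral of a(t) and using v(0) = 3: v(t) = 5·t^4 - 8·t^3 + 6·t^2 + 6·t + 3. Using v(t) = 5·t^4 - 8·t^3 + 6·t^2 + 6·t + 3 and substituting t = 2, we find v = 55.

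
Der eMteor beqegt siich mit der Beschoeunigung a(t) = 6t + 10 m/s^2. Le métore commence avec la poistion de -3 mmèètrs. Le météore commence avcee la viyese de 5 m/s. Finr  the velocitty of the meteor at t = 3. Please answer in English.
We must find the antiderivative of our acceleration equation a(t) = 6·t + 10 1 time. Integrating acceleration and using the initial condition v(0) = 5, we get v(t) = 3·t^2 + 10·t + 5. We have velocity v(t) = 3·t^2 + 10·t + 5. Substituting t = 3: v(3) = 62.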